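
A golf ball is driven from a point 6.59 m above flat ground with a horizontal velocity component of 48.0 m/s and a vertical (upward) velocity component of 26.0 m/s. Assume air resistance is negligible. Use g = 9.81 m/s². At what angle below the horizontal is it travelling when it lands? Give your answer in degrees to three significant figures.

With up positive and y = 0 at the ground: y(t) = 6.59 + (26.00) t − 4.905 t². Setting y = 0 and taking the positive root: t = [26.00 + √(26.00² + 2·9.81·6.59)] / 9.81 = (26.00 + 28.38) / 9.81 = 5.543 s.
At impact: v_y = v_y0 − g t = −28.38 m/s; vₓ = 48.00 m/s.
Angle below horizontal: arctan(|v_y|/vₓ) = arctan(28.38/48.00) = 30.59°.

30.6°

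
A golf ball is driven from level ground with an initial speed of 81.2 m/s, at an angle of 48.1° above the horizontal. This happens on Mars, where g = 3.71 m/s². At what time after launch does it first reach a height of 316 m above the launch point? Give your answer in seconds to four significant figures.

Horizontal component vₓ = 81.20 cos 48.1° = 54.23 m/s; vertical v_y0 = 81.20 sin 48.1° = 60.44 m/s.
Height y(t) = 60.44 t − 1.855 t² = 316 gives 1.855 t² − 60.44 t + 316 = 0.
Quadratic formula: t = (60.44 ± √1308.0) / 3.71 = (60.44 ± 36.17) / 3.71 → t = 6.542 s or 26.04 s.
The first (ascending) time is 6.542 s.

6.542 s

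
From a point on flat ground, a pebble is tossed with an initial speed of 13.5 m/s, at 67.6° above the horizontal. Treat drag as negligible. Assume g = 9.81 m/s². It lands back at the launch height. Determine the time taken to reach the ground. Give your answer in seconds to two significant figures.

2.5 s

vₓ = 13.50 cos 67.6° = 5.144 m/s; v_y0 = 13.50 sin 67.6° = 12.48 m/s.
Time of flight on level ground: T = 2 v_y0 / g = 2 × 12.48 / 9.81 = 2.545 s.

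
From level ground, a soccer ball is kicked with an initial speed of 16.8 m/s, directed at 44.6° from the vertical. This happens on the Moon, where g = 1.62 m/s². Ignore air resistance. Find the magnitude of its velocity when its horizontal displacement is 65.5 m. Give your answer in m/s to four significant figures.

12.16 m/s

Horizontal component vₓ = 16.80 sin 44.6° = 11.80 m/s; vertical v_y0 = 16.80 cos 44.6° = 11.96 m/s.
x = vₓ t ⇒ t = 65.5/11.80 = 5.553 s.
Vertical velocity there: v_y = v_y0 − g t = 11.96 − 1.62 × 5.553 = 2.967 m/s.
Speed: √(vₓ² + v_y²) = √(11.80² + 2.967²) = 12.16 m/s.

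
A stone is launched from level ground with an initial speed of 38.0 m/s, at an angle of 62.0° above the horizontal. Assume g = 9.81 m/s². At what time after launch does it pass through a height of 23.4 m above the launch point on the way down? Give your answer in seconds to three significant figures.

Components: vₓ = 38.00 cos 62.0° = 17.84 m/s, v_y0 = 38.00 sin 62.0° = 33.55 m/s.
Require v_y0 t − ½ g t² = 23.4, i.e. 4.905 t² − 33.55 t + 23.4 = 0.
Quadratic formula: t = (33.55 ± √666.63) / 9.81 = (33.55 ± 25.82) / 9.81 → t = 0.7883 s or 6.052 s.
The descending-branch root is 6.052 s.

6.05 s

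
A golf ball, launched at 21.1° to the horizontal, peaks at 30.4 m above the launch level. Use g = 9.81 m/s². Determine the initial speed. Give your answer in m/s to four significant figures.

At the peak v_y = 0, so v_y0 = √(2gH) = √(2 × 9.81 × 30.4) = 24.42 m/s.
v_y0 = v₀ sin θ ⇒ v₀ = 24.42 / sin 21.1° = 67.84 m/s.

67.84 m/s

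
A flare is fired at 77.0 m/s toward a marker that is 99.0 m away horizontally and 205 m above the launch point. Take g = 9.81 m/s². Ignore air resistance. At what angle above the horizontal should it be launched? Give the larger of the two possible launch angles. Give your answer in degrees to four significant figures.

83.94°

Trajectory: y = x tanθ − g x² (1 + tan²θ)/(2v₀²). With x = 99.0, y = 205, v₀ = 77.0, g = 9.81:
8.108 tan²θ − 99.0 tanθ + (213.1) = 0.
tanθ = [99.0 ± √(99.0² − 4 × 8.108 × (213.1))] / (2 × 8.108) = (99.0 ± 53.75) / 16.22, giving tanθ = 2.790 or 9.420.
θ = 70.28° or 83.94°; the larger is 83.94°.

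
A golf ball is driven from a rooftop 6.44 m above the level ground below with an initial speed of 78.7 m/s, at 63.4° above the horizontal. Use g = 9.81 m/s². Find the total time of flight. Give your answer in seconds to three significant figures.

14.4 s

Horizontal component vₓ = 78.70 cos 63.4° = 35.24 m/s; vertical v_y0 = 78.70 sin 63.4° = 70.37 m/s.
With up positive and y = 0 at the ground: y(t) = 6.44 + (70.37) t − 4.905 t². Setting y = 0 and taking the positive root: t = [70.37 + √(70.37² + 2·9.81·6.44)] / 9.81 = (70.37 + 71.26) / 9.81 = 14.44 s.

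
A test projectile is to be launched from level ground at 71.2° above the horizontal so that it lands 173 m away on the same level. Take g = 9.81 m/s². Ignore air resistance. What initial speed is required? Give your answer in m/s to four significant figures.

Level-ground range: R = v₀² sin(2θ)/g, so v₀ = √(gR / sin 2θ).
v₀ = √(9.81 × 173 / sin 142.4°) = √(1697 / 0.6101) = √2781.5 = 52.74 m/s.

52.74 m/s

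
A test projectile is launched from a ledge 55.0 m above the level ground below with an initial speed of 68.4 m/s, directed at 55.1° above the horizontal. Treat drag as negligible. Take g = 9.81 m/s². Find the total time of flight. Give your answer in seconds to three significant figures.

12.3 s

Horizontal component vₓ = 68.40 cos 55.1° = 39.13 m/s; vertical v_y0 = 68.40 sin 55.1° = 56.10 m/s.
The projectile lands when y = 55.0 + (56.10) t − ½·9.81·t² = 0. Positive root: t = (56.10 + √(56.10² + 2·9.81·55.0)) / 9.81 = (56.10 + 65.01) / 9.81 = 12.35 s.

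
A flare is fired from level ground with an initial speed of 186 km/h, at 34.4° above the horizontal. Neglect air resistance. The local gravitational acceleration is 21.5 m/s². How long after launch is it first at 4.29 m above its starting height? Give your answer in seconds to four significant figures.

0.1559 s

Convert: 186 km/h = 186/3.6 = 51.67 m/s.
Resolve: vₓ = 51.67 cos 34.4° = 42.63 m/s and v_y0 = 51.67 sin 34.4° = 29.19 m/s.
Set y = v_y0 t − ½ g t² = 4.29: 10.75 t² − 29.19 t + 4.29 = 0.
t = [29.19 ± √(29.19² − 2·21.5·4.29)] / 21.5 = (29.19 ± 25.84) / 21.5, so t = 0.1559 s or t = 2.559 s.
The first (ascending) time is 0.1559 s.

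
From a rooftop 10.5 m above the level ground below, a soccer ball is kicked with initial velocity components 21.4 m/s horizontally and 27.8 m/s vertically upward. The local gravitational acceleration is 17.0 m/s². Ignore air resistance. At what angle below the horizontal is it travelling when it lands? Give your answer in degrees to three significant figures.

57.5°

With up positive and y = 0 at the ground: y(t) = 10.5 + (27.80) t − 8.500 t². Setting y = 0 and taking the positive root: t = [27.80 + √(27.80² + 2·17.0·10.5)] / 17.0 = (27.80 + 33.61) / 17.0 = 3.613 s.
At impact: v_y = v_y0 − g t = −33.61 m/s; vₓ = 21.40 m/s.
Angle below horizontal: arctan(|v_y|/vₓ) = arctan(33.61/21.40) = 57.52°.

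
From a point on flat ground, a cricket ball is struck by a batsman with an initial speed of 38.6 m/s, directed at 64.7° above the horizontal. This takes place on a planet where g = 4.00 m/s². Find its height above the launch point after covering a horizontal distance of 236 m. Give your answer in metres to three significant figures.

89.9 m

Resolve: vₓ = 38.60 cos 64.7° = 16.50 m/s and v_y0 = 38.60 sin 64.7° = 34.90 m/s.
Time to reach x = 236 m: t = x/vₓ = 236/16.50 = 14.31 s.
Height: y = v_y0 t − ½ g t² = 34.90 × 14.31 − 2.000 × 14.31² = 499.3 − 409.4 = 89.91 m.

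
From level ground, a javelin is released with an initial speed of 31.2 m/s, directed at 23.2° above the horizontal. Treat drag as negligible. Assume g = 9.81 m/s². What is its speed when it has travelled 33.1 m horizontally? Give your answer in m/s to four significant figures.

28.69 m/s

vₓ = 31.20 cos 23.2° = 28.68 m/s; v_y0 = 31.20 sin 23.2° = 12.29 m/s.
At x = 33.1 m, t = x/vₓ = 33.1/28.68 = 1.154 s.
Vertical velocity there: v_y = v_y0 − g t = 12.29 − 9.81 × 1.154 = 0.9680 m/s.
Speed: √(vₓ² + v_y²) = √(28.68² + 0.9680²) = 28.69 m/s.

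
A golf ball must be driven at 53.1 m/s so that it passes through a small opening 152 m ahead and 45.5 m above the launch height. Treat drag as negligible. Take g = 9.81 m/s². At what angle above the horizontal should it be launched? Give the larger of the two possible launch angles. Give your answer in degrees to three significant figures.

Trajectory: y = x tanθ − g x² (1 + tan²θ)/(2v₀²). With x = 152, y = 45.5, v₀ = 53.1, g = 9.81:
40.19 tan²θ − 152 tanθ + (85.69) = 0.
tanθ = [152 ± √(152² − 4 × 40.19 × (85.69))] / (2 × 40.19) = (152 ± 96.58) / 80.38, giving tanθ = 0.6895 or 3.092.
θ = 34.58° or 72.08°; the larger is 72.08°.

72.1°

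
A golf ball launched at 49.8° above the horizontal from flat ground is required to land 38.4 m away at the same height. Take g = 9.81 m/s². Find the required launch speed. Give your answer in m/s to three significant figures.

19.5 m/s

Level-ground range: R = v₀² sin(2θ)/g, so v₀ = √(gR / sin 2θ).
v₀ = √(9.81 × 38.4 / sin 99.60°) = √(376.7 / 0.9860) = √382.05 = 19.55 m/s.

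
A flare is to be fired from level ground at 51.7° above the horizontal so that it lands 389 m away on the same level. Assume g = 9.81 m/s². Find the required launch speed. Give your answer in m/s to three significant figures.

62.6 m/s

Level-ground range: R = v₀² sin(2θ)/g, so v₀ = √(gR / sin 2θ).
v₀ = √(9.81 × 389 / sin 103.4°) = √(3816 / 0.9728) = √3922.9 = 62.63 m/s.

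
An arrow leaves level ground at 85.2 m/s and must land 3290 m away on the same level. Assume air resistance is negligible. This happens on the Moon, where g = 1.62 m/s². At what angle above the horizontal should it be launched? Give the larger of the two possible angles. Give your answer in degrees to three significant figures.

Level-ground range R = v₀² sin(2θ)/g ⇒ sin(2θ) = gR/v₀² = 1.62 × 3290 / 85.2² = 0.7342.
2θ = 47.24° or 180° − 47.24° = 132.8°, so θ = 23.62° or 66.38°.
The larger angle is 66.38°.

66.4°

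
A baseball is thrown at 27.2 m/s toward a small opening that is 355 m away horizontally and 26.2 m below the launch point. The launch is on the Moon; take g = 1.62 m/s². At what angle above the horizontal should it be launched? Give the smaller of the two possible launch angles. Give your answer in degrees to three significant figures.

Trajectory: y = x tanθ − g x² (1 + tan²θ)/(2v₀²). With x = 355, y = −26.2, v₀ = 27.2, g = 1.62:
138.0 tan²θ − 355 tanθ + (111.8) = 0.
tanθ = [355 ± √(355² − 4 × 138.0 × (111.8))] / (2 × 138.0) = (355 ± 253.6) / 276.0, giving tanθ = 0.3673 or 2.206.
θ = 20.17° or 65.61°; the smaller is 20.17°.

20.2°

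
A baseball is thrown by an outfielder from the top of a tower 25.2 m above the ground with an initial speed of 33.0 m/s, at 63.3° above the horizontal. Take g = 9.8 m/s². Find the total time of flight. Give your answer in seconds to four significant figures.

6.776 s

vₓ = 33.00 cos 63.3° = 14.83 m/s; v_y0 = 33.00 sin 63.3° = 29.48 m/s.
With up positive and y = 0 at the ground: y(t) = 25.2 + (29.48) t − 4.900 t². Setting y = 0 and taking the positive root: t = [29.48 + √(29.48² + 2·9.80·25.2)] / 9.80 = (29.48 + 36.92) / 9.80 = 6.776 s.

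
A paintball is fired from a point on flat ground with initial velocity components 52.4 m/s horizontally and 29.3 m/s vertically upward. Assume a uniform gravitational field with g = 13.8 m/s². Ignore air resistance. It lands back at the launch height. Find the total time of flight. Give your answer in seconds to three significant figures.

Time of flight on level ground: T = 2 v_y0 / g = 2 × 29.30 / 13.8 = 4.246 s.

4.25 s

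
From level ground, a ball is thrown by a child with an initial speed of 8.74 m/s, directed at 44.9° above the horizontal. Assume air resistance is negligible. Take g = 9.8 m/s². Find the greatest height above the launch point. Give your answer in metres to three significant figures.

1.94 m

Components: vₓ = 8.740 cos 44.9° = 6.191 m/s, v_y0 = 8.740 sin 44.9° = 6.169 m/s.
Peak height H = v_y0² / (2g) = 38.060 / 19.60 = 1.942 m.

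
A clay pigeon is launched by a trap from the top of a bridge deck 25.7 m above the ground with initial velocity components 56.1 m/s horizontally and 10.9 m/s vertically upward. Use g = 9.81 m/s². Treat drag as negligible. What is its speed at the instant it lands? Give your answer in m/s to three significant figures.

With up positive and y = 0 at the ground: y(t) = 25.7 + (10.90) t − 4.905 t². Setting y = 0 and taking the positive root: t = [10.90 + √(10.90² + 2·9.81·25.7)] / 9.81 = (10.90 + 24.96) / 9.81 = 3.656 s.
Vertical velocity at impact: v_y = v_y0 − g t = 10.90 − 9.81 × 3.656 = −24.96 m/s.
Speed: |v| = √(vₓ² + v_y²) = √(56.10² + 24.96²) = 61.40 m/s.

61.4 m/s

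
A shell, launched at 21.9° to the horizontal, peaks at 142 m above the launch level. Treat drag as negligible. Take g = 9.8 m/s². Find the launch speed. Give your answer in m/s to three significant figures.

At the peak v_y = 0, so v_y0 = √(2gH) = √(2 × 9.80 × 142) = 52.76 m/s.
v_y0 = v₀ sin θ ⇒ v₀ = 52.76 / sin 21.9° = 141.4 m/s.

141 m/s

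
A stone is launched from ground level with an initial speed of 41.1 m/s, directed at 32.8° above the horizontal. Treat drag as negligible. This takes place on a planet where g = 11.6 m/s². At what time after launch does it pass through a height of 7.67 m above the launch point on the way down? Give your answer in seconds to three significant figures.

3.46 s

vₓ = 41.10 cos 32.8° = 34.55 m/s; v_y0 = 41.10 sin 32.8° = 22.26 m/s.
Set y = v_y0 t − ½ g t² = 7.67: 5.800 t² − 22.26 t + 7.67 = 0.
Quadratic formula: t = (22.26 ± √317.75) / 11.6 = (22.26 ± 17.83) / 11.6 → t = 0.3826 s or 3.456 s.
The descending-branch root is 3.456 s.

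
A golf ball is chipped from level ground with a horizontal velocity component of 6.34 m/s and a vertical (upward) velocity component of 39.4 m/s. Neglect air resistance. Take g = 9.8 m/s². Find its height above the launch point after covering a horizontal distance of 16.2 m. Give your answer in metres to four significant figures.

x = vₓ t ⇒ t = 16.2/6.340 = 2.555 s.
Height: y = v_y0 t − ½ g t² = 39.40 × 2.555 − 4.900 × 2.555² = 100.7 − 31.99 = 68.68 m.

68.68 m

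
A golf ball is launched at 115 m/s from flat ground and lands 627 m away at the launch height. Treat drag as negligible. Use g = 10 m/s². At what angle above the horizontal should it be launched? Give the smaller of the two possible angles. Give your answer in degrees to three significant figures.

14.2°

Level-ground range R = v₀² sin(2θ)/g ⇒ sin(2θ) = gR/v₀² = 10.0 × 627 / 115² = 0.4741.
2θ = 28.30° or 180° − 28.30° = 151.7°, so θ = 14.15° or 75.85°.
The smaller angle is 14.15°.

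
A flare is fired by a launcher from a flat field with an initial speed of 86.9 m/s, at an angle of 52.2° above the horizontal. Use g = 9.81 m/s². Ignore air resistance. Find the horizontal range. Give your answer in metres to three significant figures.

746 m

Resolve: vₓ = 86.90 cos 52.2° = 53.26 m/s and v_y0 = 86.90 sin 52.2° = 68.66 m/s.
Flight time T = 2 v_y0 / g = 14.00 s.
Horizontal distance R = vₓ T = 53.26 × 14.00 = 745.6 m.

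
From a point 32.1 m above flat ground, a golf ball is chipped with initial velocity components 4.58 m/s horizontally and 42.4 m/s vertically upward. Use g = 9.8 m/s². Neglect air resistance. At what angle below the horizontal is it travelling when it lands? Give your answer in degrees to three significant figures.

The projectile lands when y = 32.1 + (42.40) t − ½·9.80·t² = 0. Positive root: t = (42.40 + √(42.40² + 2·9.80·32.1)) / 9.80 = (42.40 + 49.26) / 9.80 = 9.353 s.
At impact: v_y = v_y0 − g t = −49.26 m/s; vₓ = 4.580 m/s.
Angle below horizontal: arctan(|v_y|/vₓ) = arctan(49.26/4.580) = 84.69°.

84.7°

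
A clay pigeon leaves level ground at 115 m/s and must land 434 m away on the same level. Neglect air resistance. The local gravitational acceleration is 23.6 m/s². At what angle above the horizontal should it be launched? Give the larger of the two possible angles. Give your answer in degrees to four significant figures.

64.62°

From R = (v₀²/g) sin 2θ: sin 2θ = 23.6 × 434 / 13225 = 0.7745.
2θ = 50.76° or 180° − 50.76° = 129.2°, so θ = 25.38° or 64.62°.
The larger angle is 64.62°.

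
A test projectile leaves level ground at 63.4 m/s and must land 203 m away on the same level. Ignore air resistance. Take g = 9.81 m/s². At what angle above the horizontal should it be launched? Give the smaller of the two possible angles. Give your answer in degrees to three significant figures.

14.8°

Level-ground range R = v₀² sin(2θ)/g ⇒ sin(2θ) = gR/v₀² = 9.81 × 203 / 63.4² = 0.4954.
2θ = 29.70° or 180° − 29.70° = 150.3°, so θ = 14.85° or 75.15°.
The smaller angle is 14.85°.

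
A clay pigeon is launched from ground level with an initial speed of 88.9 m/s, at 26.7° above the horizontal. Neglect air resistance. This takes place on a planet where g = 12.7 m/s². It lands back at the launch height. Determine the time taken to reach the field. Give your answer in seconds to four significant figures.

6.290 s

vₓ = 88.90 cos 26.7° = 79.42 m/s; v_y0 = 88.90 sin 26.7° = 39.94 m/s.
It returns to y = 0 when t = 2 v_y0 / g = 2(39.94)/12.7 = 6.290 s.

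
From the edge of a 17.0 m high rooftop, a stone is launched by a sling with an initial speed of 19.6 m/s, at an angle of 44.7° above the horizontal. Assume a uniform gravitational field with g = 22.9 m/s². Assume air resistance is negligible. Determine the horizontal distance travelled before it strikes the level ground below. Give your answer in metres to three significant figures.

Horizontal component vₓ = 19.60 cos 44.7° = 13.93 m/s; vertical v_y0 = 19.60 sin 44.7° = 13.79 m/s.
With up positive and y = 0 at the ground: y(t) = 17.0 + (13.79) t − 11.45 t². Setting y = 0 and taking the positive root: t = [13.79 + √(13.79² + 2·22.9·17.0)] / 22.9 = (13.79 + 31.12) / 22.9 = 1.961 s.
Horizontal distance: R = vₓ t = 13.93 × 1.961 = 27.32 m.

27.3 m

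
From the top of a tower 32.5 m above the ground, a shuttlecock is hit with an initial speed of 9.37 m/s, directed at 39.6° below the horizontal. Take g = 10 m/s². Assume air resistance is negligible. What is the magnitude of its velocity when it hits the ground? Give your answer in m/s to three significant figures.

Resolve: vₓ = 9.370 cos 39.6° = 7.220 m/s and v_y0 = −5.973 m/s (downward).
With up positive and y = 0 at the ground: y(t) = 32.5 + (−5.973) t − 5.000 t². Setting y = 0 and taking the positive root: t = [−5.973 + √(5.973² + 2·10.0·32.5)] / 10.0 = (−5.973 + 26.19) / 10.0 = 2.021 s.
Vertical velocity at impact: v_y = v_y0 − g t = −5.973 − 10.0 × 2.021 = −26.19 m/s.
Speed: |v| = √(vₓ² + v_y²) = √(7.220² + 26.19²) = 27.16 m/s.

27.2 m/s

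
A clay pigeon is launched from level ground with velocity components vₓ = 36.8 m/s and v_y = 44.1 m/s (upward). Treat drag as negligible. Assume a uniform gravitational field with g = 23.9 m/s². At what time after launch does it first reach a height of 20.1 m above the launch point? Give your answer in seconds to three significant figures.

0.533 s

Set y = v_y0 t − ½ g t² = 20.1: 11.95 t² − 44.10 t + 20.1 = 0.
t = [44.10 ± √(44.10² − 2·23.9·20.1)] / 23.9 = (44.10 ± 31.37) / 23.9, so t = 0.5327 s or t = 3.158 s.
The first (ascending) time is 0.5327 s.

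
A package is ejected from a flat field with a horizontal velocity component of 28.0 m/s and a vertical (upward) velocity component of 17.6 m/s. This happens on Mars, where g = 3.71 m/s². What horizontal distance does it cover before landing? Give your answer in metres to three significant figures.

266 m

Time aloft: T = 2 v_y0 / g = 2 × 17.60 / 3.71 = 9.488 s.
Range: R = vₓ T = 28.00 × 9.488 = 265.7 m.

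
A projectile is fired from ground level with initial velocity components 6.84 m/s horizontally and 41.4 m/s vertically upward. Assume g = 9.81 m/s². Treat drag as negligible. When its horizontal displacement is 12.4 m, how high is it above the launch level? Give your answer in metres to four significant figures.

58.93 m

At x = 12.4 m, t = x/vₓ = 12.4/6.840 = 1.813 s.
Height: y = v_y0 t − ½ g t² = 41.40 × 1.813 − 4.905 × 1.813² = 75.05 − 16.12 = 58.93 m.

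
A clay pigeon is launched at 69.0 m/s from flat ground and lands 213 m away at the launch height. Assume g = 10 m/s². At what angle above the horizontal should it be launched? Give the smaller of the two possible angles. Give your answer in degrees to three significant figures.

R = v₀² sin 2θ / g gives sin 2θ = gR/v₀² = 10.0·213/69.0² = 0.4474.
2θ = 26.58° or 180° − 26.58° = 153.4°, so θ = 13.29° or 76.71°.
The smaller angle is 13.29°.

13.3°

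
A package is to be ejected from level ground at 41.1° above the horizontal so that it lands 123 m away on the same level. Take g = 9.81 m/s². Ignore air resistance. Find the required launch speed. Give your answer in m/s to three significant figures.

From R = (v₀² / g) sin 2θ: v₀ = √(gR / sin 2θ).
v₀ = √(9.81 × 123 / sin 82.20°) = √(1207 / 0.9907) = √1217.9 = 34.90 m/s.

34.9 m/s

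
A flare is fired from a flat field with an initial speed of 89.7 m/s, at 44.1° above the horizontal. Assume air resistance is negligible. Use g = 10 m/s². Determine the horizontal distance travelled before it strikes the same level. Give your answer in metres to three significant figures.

vₓ = 89.70 cos 44.1° = 64.42 m/s; v_y0 = 89.70 sin 44.1° = 62.42 m/s.
Flight time T = 2 v_y0 / g = 12.48 s.
Range: R = vₓ T = 64.42 × 12.48 = 804.2 m.

804 m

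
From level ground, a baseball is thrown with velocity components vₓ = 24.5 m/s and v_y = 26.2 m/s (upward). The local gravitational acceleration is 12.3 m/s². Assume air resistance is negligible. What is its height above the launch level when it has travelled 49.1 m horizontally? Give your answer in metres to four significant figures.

x = vₓ t ⇒ t = 49.1/24.50 = 2.004 s.
Height: y = v_y0 t − ½ g t² = 26.20 × 2.004 − 6.150 × 2.004² = 52.51 − 24.70 = 27.81 m.

27.81 m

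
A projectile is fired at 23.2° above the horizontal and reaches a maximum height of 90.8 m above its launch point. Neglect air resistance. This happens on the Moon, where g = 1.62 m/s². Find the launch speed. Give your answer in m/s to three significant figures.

At the peak v_y = 0, so v_y0 = √(2gH) = √(2 × 1.62 × 90.8) = 17.15 m/s.
v_y0 = v₀ sin θ ⇒ v₀ = 17.15 / sin 23.2° = 43.54 m/s.

43.5 m/s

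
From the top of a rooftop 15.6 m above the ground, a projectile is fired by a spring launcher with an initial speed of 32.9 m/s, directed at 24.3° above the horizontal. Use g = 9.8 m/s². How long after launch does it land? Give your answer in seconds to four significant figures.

3.638 s

Horizontal component vₓ = 32.90 cos 24.3° = 29.99 m/s; vertical v_y0 = 32.90 sin 24.3° = 13.54 m/s.
The projectile lands when y = 15.6 + (13.54) t − ½·9.80·t² = 0. Positive root: t = (13.54 + √(13.54² + 2·9.80·15.6)) / 9.80 = (13.54 + 22.11) / 9.80 = 3.638 s.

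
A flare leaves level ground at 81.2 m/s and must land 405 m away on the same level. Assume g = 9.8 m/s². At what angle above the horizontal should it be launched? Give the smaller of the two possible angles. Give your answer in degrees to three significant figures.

R = v₀² sin 2θ / g gives sin 2θ = gR/v₀² = 9.80·405/81.2² = 0.6020.
2θ = 37.01° or 180° − 37.01° = 143.0°, so θ = 18.51° or 71.49°.
The smaller angle is 18.51°.

18.5°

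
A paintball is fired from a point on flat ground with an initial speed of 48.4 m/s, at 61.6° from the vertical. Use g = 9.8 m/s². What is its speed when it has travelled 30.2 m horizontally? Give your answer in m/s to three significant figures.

Resolve: vₓ = 48.40 sin 61.6° = 42.57 m/s and v_y0 = 48.40 cos 61.6° = 23.02 m/s.
Time to reach x = 30.2 m: t = x/vₓ = 30.2/42.57 = 0.7093 s.
Vertical velocity there: v_y = v_y0 − g t = 23.02 − 9.80 × 0.7093 = 16.07 m/s.
Speed: √(vₓ² + v_y²) = √(42.57² + 16.07²) = 45.51 m/s.

45.5 m/s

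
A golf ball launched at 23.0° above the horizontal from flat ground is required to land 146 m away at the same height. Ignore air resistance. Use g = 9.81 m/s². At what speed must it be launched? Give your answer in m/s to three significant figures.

44.6 m/s

On level ground R = v₀² sin 2θ / g ⇒ v₀ = √(gR / sin 2θ).
v₀ = √(9.81 × 146 / sin 46.00°) = √(1432 / 0.7193) = √1991.1 = 44.62 m/s.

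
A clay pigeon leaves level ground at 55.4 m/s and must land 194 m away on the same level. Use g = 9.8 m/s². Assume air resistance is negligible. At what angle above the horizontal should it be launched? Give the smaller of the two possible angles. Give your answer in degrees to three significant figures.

Level-ground range R = v₀² sin(2θ)/g ⇒ sin(2θ) = gR/v₀² = 9.80 × 194 / 55.4² = 0.6195.
2θ = 38.28° or 180° − 38.28° = 141.7°, so θ = 19.14° or 70.86°.
The smaller angle is 19.14°.

19.1°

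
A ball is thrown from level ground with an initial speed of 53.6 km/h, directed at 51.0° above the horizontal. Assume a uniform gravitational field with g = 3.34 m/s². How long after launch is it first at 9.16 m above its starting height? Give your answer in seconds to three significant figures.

0.912 s

Convert: 53.6 km/h = 53.6/3.6 = 14.89 m/s.
vₓ = 14.89 cos 51.0° = 9.370 m/s; v_y0 = 14.89 sin 51.0° = 11.57 m/s.
Require v_y0 t − ½ g t² = 9.16, i.e. 1.670 t² − 11.57 t + 9.16 = 0.
Quadratic formula: t = (11.57 ± √72.696) / 3.34 = (11.57 ± 8.526) / 3.34 → t = 0.9116 s or 6.017 s.
The first (ascending) time is 0.9116 s.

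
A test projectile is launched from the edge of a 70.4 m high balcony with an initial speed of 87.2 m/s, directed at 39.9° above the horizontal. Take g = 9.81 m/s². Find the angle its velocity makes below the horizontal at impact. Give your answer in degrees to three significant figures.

vₓ = 87.20 cos 39.9° = 66.90 m/s; v_y0 = 87.20 sin 39.9° = 55.93 m/s.
The projectile lands when y = 70.4 + (55.93) t − ½·9.81·t² = 0. Positive root: t = (55.93 + √(55.93² + 2·9.81·70.4)) / 9.81 = (55.93 + 67.16) / 9.81 = 12.55 s.
At impact: v_y = v_y0 − g t = −67.16 m/s; vₓ = 66.90 m/s.
Angle below horizontal: arctan(|v_y|/vₓ) = arctan(67.16/66.90) = 45.11°.

45.1°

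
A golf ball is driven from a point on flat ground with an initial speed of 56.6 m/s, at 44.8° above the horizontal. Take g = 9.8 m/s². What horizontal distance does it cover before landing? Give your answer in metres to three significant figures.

327 m

Horizontal component vₓ = 56.60 cos 44.8° = 40.16 m/s; vertical v_y0 = 56.60 sin 44.8° = 39.88 m/s.
Time aloft: T = 2 v_y0 / g = 2 × 39.88 / 9.80 = 8.139 s.
Range: R = vₓ T = 40.16 × 8.139 = 326.9 m.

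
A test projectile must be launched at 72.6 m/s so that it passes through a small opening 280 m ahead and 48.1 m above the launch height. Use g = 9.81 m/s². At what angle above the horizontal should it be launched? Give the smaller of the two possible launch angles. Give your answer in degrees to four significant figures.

Trajectory: y = x tanθ − g x² (1 + tan²θ)/(2v₀²). With x = 280, y = 48.1, v₀ = 72.6, g = 9.81:
72.96 tan²θ − 280 tanθ + (121.1) = 0.
tanθ = [280 ± √(280² − 4 × 72.96 × (121.1))] / (2 × 72.96) = (280 ± 207.5) / 145.9, giving tanθ = 0.4966 or 3.341.
θ = 26.41° or 73.34°; the smaller is 26.41°.

26.41°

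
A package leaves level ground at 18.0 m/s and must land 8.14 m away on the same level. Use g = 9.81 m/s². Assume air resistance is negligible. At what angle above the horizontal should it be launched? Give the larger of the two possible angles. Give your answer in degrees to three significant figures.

R = v₀² sin 2θ / g gives sin 2θ = gR/v₀² = 9.81·8.14/18.0² = 0.2465.
2θ = 14.27° or 180° − 14.27° = 165.7°, so θ = 7.134° or 82.87°.
The larger angle is 82.87°.

82.9°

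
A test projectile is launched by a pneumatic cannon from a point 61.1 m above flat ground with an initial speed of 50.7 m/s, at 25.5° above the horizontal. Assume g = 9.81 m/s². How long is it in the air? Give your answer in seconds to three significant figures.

6.40 s

Components: vₓ = 50.70 cos 25.5° = 45.76 m/s, v_y0 = 50.70 sin 25.5° = 21.83 m/s.
The projectile lands when y = 61.1 + (21.83) t − ½·9.81·t² = 0. Positive root: t = (21.83 + √(21.83² + 2·9.81·61.1)) / 9.81 = (21.83 + 40.93) / 9.81 = 6.397 s.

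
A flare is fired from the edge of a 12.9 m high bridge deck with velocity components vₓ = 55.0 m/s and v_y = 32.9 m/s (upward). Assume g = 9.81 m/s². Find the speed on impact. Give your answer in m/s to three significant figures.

66.0 m/s

With up positive and y = 0 at the ground: y(t) = 12.9 + (32.90) t − 4.905 t². Setting y = 0 and taking the positive root: t = [32.90 + √(32.90² + 2·9.81·12.9)] / 9.81 = (32.90 + 36.54) / 9.81 = 7.079 s.
Vertical velocity at impact: v_y = v_y0 − g t = 32.90 − 9.81 × 7.079 = −36.54 m/s.
Speed: |v| = √(vₓ² + v_y²) = √(55.00² + 36.54²) = 66.03 m/s.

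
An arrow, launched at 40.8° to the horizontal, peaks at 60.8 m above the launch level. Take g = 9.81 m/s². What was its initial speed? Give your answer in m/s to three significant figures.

At the peak v_y = 0, so v_y0 = √(2gH) = √(2 × 9.81 × 60.8) = 34.54 m/s.
v_y0 = v₀ sin θ ⇒ v₀ = 34.54 / sin 40.8° = 52.86 m/s.

52.9 m/s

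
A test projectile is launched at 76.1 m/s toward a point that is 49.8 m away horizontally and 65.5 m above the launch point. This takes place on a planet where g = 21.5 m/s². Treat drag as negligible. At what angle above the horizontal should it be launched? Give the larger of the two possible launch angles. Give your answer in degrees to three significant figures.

83.8°

Trajectory: y = x tanθ − g x² (1 + tan²θ)/(2v₀²). With x = 49.8, y = 65.5, v₀ = 76.1, g = 21.5:
4.604 tan²θ − 49.8 tanθ + (70.10) = 0.
tanθ = [49.8 ± √(49.8² − 4 × 4.604 × (70.10))] / (2 × 4.604) = (49.8 ± 34.48) / 9.207, giving tanθ = 1.664 or 9.154.
θ = 58.99° or 83.77°; the larger is 83.77°.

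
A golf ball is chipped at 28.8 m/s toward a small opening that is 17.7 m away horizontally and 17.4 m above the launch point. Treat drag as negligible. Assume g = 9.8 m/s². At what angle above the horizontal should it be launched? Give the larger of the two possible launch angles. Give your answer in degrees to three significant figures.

Trajectory: y = x tanθ − g x² (1 + tan²θ)/(2v₀²). With x = 17.7, y = 17.4, v₀ = 28.8, g = 9.80:
1.851 tan²θ − 17.7 tanθ + (19.25) = 0.
tanθ = [17.7 ± √(17.7² − 4 × 1.851 × (19.25))] / (2 × 1.851) = (17.7 ± 13.07) / 3.702, giving tanθ = 1.251 or 8.312.
θ = 51.37° or 83.14°; the larger is 83.14°.

83.1°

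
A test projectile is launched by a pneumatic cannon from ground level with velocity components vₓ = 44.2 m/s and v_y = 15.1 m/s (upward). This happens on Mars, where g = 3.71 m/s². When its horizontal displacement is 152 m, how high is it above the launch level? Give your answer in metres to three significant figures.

At x = 152 m, t = x/vₓ = 152/44.20 = 3.439 s.
Height: y = v_y0 t − ½ g t² = 15.10 × 3.439 − 1.855 × 3.439² = 51.93 − 21.94 = 29.99 m.

30.0 m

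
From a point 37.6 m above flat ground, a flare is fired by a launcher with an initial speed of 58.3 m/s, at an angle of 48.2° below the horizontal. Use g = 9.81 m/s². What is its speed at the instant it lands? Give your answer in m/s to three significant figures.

64.3 m/s

Horizontal component vₓ = 58.30 cos 48.2° = 38.86 m/s; vertical v_y0 = −43.46 m/s (downward).
With up positive and y = 0 at the ground: y(t) = 37.6 + (−43.46) t − 4.905 t². Setting y = 0 and taking the positive root: t = [−43.46 + √(43.46² + 2·9.81·37.6)] / 9.81 = (−43.46 + 51.25) / 9.81 = 0.7940 s.
Vertical velocity at impact: v_y = v_y0 − g t = −43.46 − 9.81 × 0.7940 = −51.25 m/s.
Speed: |v| = √(vₓ² + v_y²) = √(38.86² + 51.25²) = 64.32 m/s.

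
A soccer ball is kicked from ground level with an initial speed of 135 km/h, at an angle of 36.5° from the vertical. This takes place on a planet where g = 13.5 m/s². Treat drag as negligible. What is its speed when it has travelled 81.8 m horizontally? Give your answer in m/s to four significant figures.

Convert: 135 km/h = 135/3.6 = 37.50 m/s.
Components: vₓ = 37.50 sin 36.5° = 22.31 m/s, v_y0 = 37.50 cos 36.5° = 30.14 m/s.
x = vₓ t ⇒ t = 81.8/22.31 = 3.667 s.
Vertical velocity there: v_y = v_y0 − g t = 30.14 − 13.5 × 3.667 = −19.36 m/s.
Speed: √(vₓ² + v_y²) = √(22.31² + 19.36²) = 29.54 m/s.

29.54 m/s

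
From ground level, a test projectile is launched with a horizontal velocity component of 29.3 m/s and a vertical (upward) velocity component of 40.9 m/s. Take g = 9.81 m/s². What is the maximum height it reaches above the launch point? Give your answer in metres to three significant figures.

Maximum height: H = v_y0² / (2g) = 40.90² / (2 × 9.81) = 85.26 m.

85.3 m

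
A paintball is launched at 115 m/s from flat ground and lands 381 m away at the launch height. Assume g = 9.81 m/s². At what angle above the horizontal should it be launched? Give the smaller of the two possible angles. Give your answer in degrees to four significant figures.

8.208°

R = v₀² sin 2θ / g gives sin 2θ = gR/v₀² = 9.81·381/115² = 0.2826.
2θ = 16.42° or 180° − 16.42° = 163.6°, so θ = 8.208° or 81.79°.
The smaller angle is 8.208°.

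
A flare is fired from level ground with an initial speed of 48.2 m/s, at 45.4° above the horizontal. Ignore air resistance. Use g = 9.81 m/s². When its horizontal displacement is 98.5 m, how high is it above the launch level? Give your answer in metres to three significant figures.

58.3 m

vₓ = 48.20 cos 45.4° = 33.84 m/s; v_y0 = 48.20 sin 45.4° = 34.32 m/s.
x = vₓ t ⇒ t = 98.5/33.84 = 2.910 s.
Height: y = v_y0 t − ½ g t² = 34.32 × 2.910 − 4.905 × 2.910² = 99.89 − 41.55 = 58.34 m.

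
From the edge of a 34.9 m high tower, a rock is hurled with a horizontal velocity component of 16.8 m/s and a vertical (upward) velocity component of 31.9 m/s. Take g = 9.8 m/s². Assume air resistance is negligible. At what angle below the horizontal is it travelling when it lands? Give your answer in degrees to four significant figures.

67.84°

Vertical motion (up positive, ground at y = 0): 4.900 t² − (31.90) t − 34.9 = 0, so t = (31.90 + √(31.90² + 2·9.80·34.9)) / 9.80 = (31.90 + 41.25) / 9.80 = 7.464 s.
At impact: v_y = v_y0 − g t = −41.25 m/s; vₓ = 16.80 m/s.
Angle below horizontal: arctan(|v_y|/vₓ) = arctan(41.25/16.80) = 67.84°.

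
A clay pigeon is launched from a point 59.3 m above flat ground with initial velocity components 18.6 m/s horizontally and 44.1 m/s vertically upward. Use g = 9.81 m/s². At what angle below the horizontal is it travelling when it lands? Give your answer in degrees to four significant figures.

Vertical motion (up positive, ground at y = 0): 4.905 t² − (44.10) t − 59.3 = 0, so t = (44.10 + √(44.10² + 2·9.81·59.3)) / 9.81 = (44.10 + 55.75) / 9.81 = 10.18 s.
At impact: v_y = v_y0 − g t = −55.75 m/s; vₓ = 18.60 m/s.
Angle below horizontal: arctan(|v_y|/vₓ) = arctan(55.75/18.60) = 71.55°.

71.55°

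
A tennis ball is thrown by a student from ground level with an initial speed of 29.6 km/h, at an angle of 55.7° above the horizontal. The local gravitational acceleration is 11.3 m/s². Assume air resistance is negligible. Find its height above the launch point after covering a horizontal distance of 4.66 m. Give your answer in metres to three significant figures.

Convert: 29.6 km/h = 29.6/3.6 = 8.222 m/s.
vₓ = 8.222 cos 55.7° = 4.633 m/s; v_y0 = 8.222 sin 55.7° = 6.792 m/s.
Time to reach x = 4.66 m: t = x/vₓ = 4.66/4.633 = 1.006 s.
Height: y = v_y0 t − ½ g t² = 6.792 × 1.006 − 5.650 × 1.006² = 6.831 − 5.715 = 1.116 m.

1.12 m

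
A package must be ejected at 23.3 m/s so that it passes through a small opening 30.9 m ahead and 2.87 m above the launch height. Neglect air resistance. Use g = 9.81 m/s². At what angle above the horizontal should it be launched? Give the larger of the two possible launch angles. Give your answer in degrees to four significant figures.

72.44°

Trajectory: y = x tanθ − g x² (1 + tan²θ)/(2v₀²). With x = 30.9, y = 2.87, v₀ = 23.3, g = 9.81:
8.627 tan²θ − 30.9 tanθ + (11.50) = 0.
tanθ = [30.9 ± √(30.9² − 4 × 8.627 × (11.50))] / (2 × 8.627) = (30.9 ± 23.62) / 17.25, giving tanθ = 0.4217 or 3.160.
θ = 22.87° or 72.44°; the larger is 72.44°.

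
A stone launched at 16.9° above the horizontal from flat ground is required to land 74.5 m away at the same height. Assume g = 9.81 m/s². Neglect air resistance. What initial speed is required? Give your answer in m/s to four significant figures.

On level ground R = v₀² sin 2θ / g ⇒ v₀ = √(gR / sin 2θ).
v₀ = √(9.81 × 74.5 / sin 33.80°) = √(730.8 / 0.5563) = √1313.8 = 36.25 m/s.

36.25 m/s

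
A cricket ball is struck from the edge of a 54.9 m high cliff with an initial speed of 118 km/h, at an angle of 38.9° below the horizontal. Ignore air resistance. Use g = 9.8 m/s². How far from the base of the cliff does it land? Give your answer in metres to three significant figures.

47.2 m

Convert: 118 km/h = 118/3.6 = 32.78 m/s.
Resolve: vₓ = 32.78 cos 38.9° = 25.51 m/s and v_y0 = −20.58 m/s (downward).
The projectile lands when y = 54.9 + (−20.58) t − ½·9.80·t² = 0. Positive root: t = (−20.58 + √(20.58² + 2·9.80·54.9)) / 9.80 = (−20.58 + 38.73) / 9.80 = 1.851 s.
Horizontal distance: R = vₓ t = 25.51 × 1.851 = 47.23 m.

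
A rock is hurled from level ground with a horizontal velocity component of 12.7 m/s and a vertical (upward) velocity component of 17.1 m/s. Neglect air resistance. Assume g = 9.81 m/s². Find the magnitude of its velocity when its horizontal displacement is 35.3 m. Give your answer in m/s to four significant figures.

16.27 m/s

At x = 35.3 m, t = x/vₓ = 35.3/12.70 = 2.780 s.
Vertical velocity there: v_y = v_y0 − g t = 17.10 − 9.81 × 2.780 = −10.17 m/s.
Speed: √(vₓ² + v_y²) = √(12.70² + 10.17²) = 16.27 m/s.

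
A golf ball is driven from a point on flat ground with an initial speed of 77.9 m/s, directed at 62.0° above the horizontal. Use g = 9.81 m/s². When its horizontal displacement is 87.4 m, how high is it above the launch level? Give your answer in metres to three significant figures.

vₓ = 77.90 cos 62.0° = 36.57 m/s; v_y0 = 77.90 sin 62.0° = 68.78 m/s.
x = vₓ t ⇒ t = 87.4/36.57 = 2.390 s.
Height: y = v_y0 t − ½ g t² = 68.78 × 2.390 − 4.905 × 2.390² = 164.4 − 28.01 = 136.4 m.

136 m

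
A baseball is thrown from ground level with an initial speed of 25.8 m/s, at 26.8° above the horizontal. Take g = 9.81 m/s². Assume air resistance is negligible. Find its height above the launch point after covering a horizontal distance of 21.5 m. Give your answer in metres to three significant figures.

vₓ = 25.80 cos 26.8° = 23.03 m/s; v_y0 = 25.80 sin 26.8° = 11.63 m/s.
Time to reach x = 21.5 m: t = x/vₓ = 21.5/23.03 = 0.9336 s.
Height: y = v_y0 t − ½ g t² = 11.63 × 0.9336 − 4.905 × 0.9336² = 10.86 − 4.275 = 6.585 m.

6.59 m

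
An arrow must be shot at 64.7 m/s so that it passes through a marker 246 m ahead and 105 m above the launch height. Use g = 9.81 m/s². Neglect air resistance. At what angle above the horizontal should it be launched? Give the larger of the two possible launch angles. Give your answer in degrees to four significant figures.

Trajectory: y = x tanθ − g x² (1 + tan²θ)/(2v₀²). With x = 246, y = 105, v₀ = 64.7, g = 9.81:
70.91 tan²θ − 246 tanθ + (175.9) = 0.
tanθ = [246 ± √(246² − 4 × 70.91 × (175.9))] / (2 × 70.91) = (246 ± 103.1) / 141.8, giving tanθ = 1.008 or 2.461.
θ = 45.23° or 67.89°; the larger is 67.89°.

67.89°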